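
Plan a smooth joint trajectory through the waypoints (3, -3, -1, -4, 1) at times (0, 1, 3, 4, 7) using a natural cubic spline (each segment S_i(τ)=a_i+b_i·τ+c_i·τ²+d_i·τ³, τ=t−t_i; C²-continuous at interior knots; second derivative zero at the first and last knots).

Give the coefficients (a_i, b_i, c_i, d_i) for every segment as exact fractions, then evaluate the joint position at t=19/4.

  seg 0: a=3 b=-5707/750 c=0 d=1207/750
  seg 1: a=-3 b=-1043/375 c=1207/250 d=-2203/1500
  seg 2: a=-1 b=-82/75 c=-498/125 d=779/375
  seg 3: a=-4 b=-1061/375 c=281/125 d=-281/1125
S(19/4) = -39703/8000

Δ: Δ0=-6, Δ1=1, Δ2=-3, Δ3=5/3
row 1: diag=6, rhs=42; c'=1/3, d'=7
row 2: denom=6−2·1/3=16/3; d'=(-24−2·7)/(16/3)=-57/8
row 3: denom=8−1·3/16=125/16; d'=(28−1·-57/8)/(125/16)=562/125
back: M3=562/125
back: M2=-57/8−3/16·562/125=-996/125
back: M1=7−1/3·-996/125=1207/125
M: M0=0, M1=1207/125, M2=-996/125, M3=562/125, M4=0
seg 0: a=3, c=M0/2=0, d=(M1−M0)/(6·1)=1207/750, b=Δ0−h0·(2M0+M1)/6=-5707/750
seg 1: a=-3, c=M1/2=1207/250, d=(M2−M1)/(6·2)=-2203/1500, b=Δ1−h1·(2M1+M2)/6=-1043/375
seg 2: a=-1, c=M2/2=-498/125, d=(M3−M2)/(6·1)=779/375, b=Δ2−h2·(2M2+M3)/6=-82/75
seg 3: a=-4, c=M3/2=281/125, d=(M4−M3)/(6·3)=-281/1125, b=Δ3−h3·(2M3+M4)/6=-1061/375
t_q=19/4 → seg 3, τ=3/4; S=-4+-1061/375·τ+281/125·τ²+-281/1125·τ³=-39703/8000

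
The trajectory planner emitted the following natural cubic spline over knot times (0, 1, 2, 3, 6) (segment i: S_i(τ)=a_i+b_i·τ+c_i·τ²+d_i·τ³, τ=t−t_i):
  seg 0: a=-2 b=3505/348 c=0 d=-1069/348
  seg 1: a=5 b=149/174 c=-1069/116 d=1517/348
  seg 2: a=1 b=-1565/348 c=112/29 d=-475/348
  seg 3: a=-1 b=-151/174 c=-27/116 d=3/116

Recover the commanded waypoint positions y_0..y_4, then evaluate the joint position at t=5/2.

y_0 = S_0(0) = a_0 = -2
y_1 = S_1(0) = a_1 = 5
y_2 = S_2(0) = a_2 = 1
y_3 = S_3(0) = a_3 = -1
y_4 = S_3(3) = -5
t_q=5/2 is in segment 2 (τ=1/2); S_2(τ)=-421/928

y_0=-2 y_1=5 y_2=1 y_3=-1 y_4=-5
S(5/2) = -421/928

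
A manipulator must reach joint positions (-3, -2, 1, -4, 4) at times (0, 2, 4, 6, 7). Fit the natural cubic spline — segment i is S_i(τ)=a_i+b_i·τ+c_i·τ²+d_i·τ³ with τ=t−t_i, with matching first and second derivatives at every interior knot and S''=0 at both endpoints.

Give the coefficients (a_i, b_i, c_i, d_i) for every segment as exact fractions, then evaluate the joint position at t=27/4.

Δ: Δ0=1/2, Δ1=3/2, Δ2=-5/2, Δ3=8
row 1: diag=8, rhs=6; c'=1/4, d'=3/4
row 2: denom=8−2·1/4=15/2; d'=(-24−2·3/4)/(15/2)=-17/5
row 3: denom=6−2·4/15=82/15; d'=(63−2·-17/5)/(82/15)=1047/82
back: M3=1047/82
back: M2=-17/5−4/15·1047/82=-279/41
back: M1=3/4−1/4·-279/41=201/82
M: M0=0, M1=201/82, M2=-279/41, M3=1047/82, M4=0
seg 0: a=-3, c=M0/2=0, d=(M1−M0)/(6·2)=67/328, b=Δ0−h0·(2M0+M1)/6=-13/41
seg 1: a=-2, c=M1/2=201/164, d=(M2−M1)/(6·2)=-253/328, b=Δ1−h1·(2M1+M2)/6=175/82
seg 2: a=1, c=M2/2=-279/82, d=(M3−M2)/(6·2)=535/328, b=Δ2−h2·(2M2+M3)/6=-91/41
seg 3: a=-4, c=M3/2=1047/164, d=(M4−M3)/(6·1)=-349/164, b=Δ3−h3·(2M3+M4)/6=307/82
t_q=27/4 → seg 3, τ=3/4; S=-4+307/82·τ+1047/164·τ²+-349/164·τ³=15757/10496

  seg 0: a=-3 b=-13/41 c=0 d=67/328
  seg 1: a=-2 b=175/82 c=201/164 d=-253/328
  seg 2: a=1 b=-91/41 c=-279/82 d=535/328
  seg 3: a=-4 b=307/82 c=1047/164 d=-349/164
S(27/4) = 15757/10496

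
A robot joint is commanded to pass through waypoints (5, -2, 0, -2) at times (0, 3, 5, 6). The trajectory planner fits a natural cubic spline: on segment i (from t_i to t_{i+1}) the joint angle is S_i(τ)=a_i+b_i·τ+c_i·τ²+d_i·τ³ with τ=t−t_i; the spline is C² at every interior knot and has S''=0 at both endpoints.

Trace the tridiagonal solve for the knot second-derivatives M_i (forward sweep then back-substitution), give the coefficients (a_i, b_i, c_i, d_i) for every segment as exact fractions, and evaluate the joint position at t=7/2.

  seg 0: a=5 b=-313/84 c=0 d=13/84
  seg 1: a=-2 b=19/42 c=39/28 d=-47/84
  seg 2: a=0 b=-29/42 c=-55/28 d=55/84
S(7/2) = -335/224

Δ: Δ0=-7/3, Δ1=1, Δ2=-2
row 1: diag=10, rhs=20; c'=1/5, d'=2
row 2: denom=6−2·1/5=28/5; d'=(-18−2·2)/(28/5)=-55/14
back: M2=-55/14
back: M1=2−1/5·-55/14=39/14
M: M0=0, M1=39/14, M2=-55/14, M3=0
seg 0: a=5, c=M0/2=0, d=(M1−M0)/(6·3)=13/84, b=Δ0−h0·(2M0+M1)/6=-313/84
seg 1: a=-2, c=M1/2=39/28, d=(M2−M1)/(6·2)=-47/84, b=Δ1−h1·(2M1+M2)/6=19/42
seg 2: a=0, c=M2/2=-55/28, d=(M3−M2)/(6·1)=55/84, b=Δ2−h2·(2M2+M3)/6=-29/42
t_q=7/2 → seg 1, τ=1/2; S=-2+19/42·τ+39/28·τ²+-47/84·τ³=-335/224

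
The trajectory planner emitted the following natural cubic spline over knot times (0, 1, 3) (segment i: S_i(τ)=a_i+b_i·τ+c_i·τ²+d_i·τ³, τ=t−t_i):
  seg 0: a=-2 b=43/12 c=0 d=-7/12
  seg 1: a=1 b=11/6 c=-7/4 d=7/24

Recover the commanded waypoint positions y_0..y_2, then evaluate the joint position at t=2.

y_0 = S_0(0) = a_0 = -2
y_1 = S_1(0) = a_1 = 1
y_2 = S_1(2) = 0
t_q=2 is in segment 1 (τ=1); S_1(τ)=11/8

y_0=-2 y_1=1 y_2=0
S(2) = 11/8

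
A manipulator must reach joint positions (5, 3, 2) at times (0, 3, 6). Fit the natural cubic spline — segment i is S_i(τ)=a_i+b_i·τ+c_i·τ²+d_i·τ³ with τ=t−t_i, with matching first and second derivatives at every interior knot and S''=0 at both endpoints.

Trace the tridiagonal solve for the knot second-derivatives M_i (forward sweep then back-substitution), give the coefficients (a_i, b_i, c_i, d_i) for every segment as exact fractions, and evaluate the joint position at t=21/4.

Δ: Δ0=-2/3, Δ1=-1/3
row 1: diag=12, rhs=2; c'=1/4, d'=1/6
back: M1=1/6
M: M0=0, M1=1/6, M2=0
seg 0: a=5, c=M0/2=0, d=(M1−M0)/(6·3)=1/108, b=Δ0−h0·(2M0+M1)/6=-3/4
seg 1: a=3, c=M1/2=1/12, d=(M2−M1)/(6·3)=-1/108, b=Δ1−h1·(2M1+M2)/6=-1/2
t_q=21/4 → seg 1, τ=9/4; S=3+-1/2·τ+1/12·τ²+-1/108·τ³=561/256

  seg 0: a=5 b=-3/4 c=0 d=1/108
  seg 1: a=3 b=-1/2 c=1/12 d=-1/108
S(21/4) = 561/256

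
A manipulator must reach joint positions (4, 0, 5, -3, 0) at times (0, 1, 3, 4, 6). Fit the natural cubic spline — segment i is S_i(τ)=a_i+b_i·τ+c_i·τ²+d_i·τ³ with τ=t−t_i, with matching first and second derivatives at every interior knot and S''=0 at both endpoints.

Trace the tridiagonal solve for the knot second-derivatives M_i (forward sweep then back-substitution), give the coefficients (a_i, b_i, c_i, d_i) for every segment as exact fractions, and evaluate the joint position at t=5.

Δ: Δ0=-4, Δ1=5/2, Δ2=-8, Δ3=3/2
row 1: diag=6, rhs=39; c'=1/3, d'=13/2
row 2: denom=6−2·1/3=16/3; d'=(-63−2·13/2)/(16/3)=-57/4
row 3: denom=6−1·3/16=93/16; d'=(57−1·-57/4)/(93/16)=380/31
back: M3=380/31
back: M2=-57/4−3/16·380/31=-513/31
back: M1=13/2−1/3·-513/31=745/62
M: M0=0, M1=745/62, M2=-513/31, M3=380/31, M4=0
seg 0: a=4, c=M0/2=0, d=(M1−M0)/(6·1)=745/372, b=Δ0−h0·(2M0+M1)/6=-2233/372
seg 1: a=0, c=M1/2=745/124, d=(M2−M1)/(6·2)=-1771/744, b=Δ1−h1·(2M1+M2)/6=1/186
seg 2: a=5, c=M2/2=-513/62, d=(M3−M2)/(6·1)=893/186, b=Δ2−h2·(2M2+M3)/6=-421/93
seg 3: a=-3, c=M3/2=190/31, d=(M4−M3)/(6·2)=-95/93, b=Δ3−h3·(2M3+M4)/6=-1241/186
t_q=5 → seg 3, τ=1; S=-3+-1241/186·τ+190/31·τ²+-95/93·τ³=-283/62

  seg 0: a=4 b=-2233/372 c=0 d=745/372
  seg 1: a=0 b=1/186 c=745/124 d=-1771/744
  seg 2: a=5 b=-421/93 c=-513/62 d=893/186
  seg 3: a=-3 b=-1241/186 c=190/31 d=-95/93
S(5) = -283/62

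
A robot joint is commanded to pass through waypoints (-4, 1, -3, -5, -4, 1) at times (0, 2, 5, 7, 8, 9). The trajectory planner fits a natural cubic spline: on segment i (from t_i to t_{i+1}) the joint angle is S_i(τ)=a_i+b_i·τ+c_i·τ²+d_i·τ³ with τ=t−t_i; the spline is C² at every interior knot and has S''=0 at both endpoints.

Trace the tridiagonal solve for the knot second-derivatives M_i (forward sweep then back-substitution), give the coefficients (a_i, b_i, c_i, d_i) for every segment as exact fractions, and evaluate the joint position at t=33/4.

Δ: Δ0=5/2, Δ1=-4/3, Δ2=-1, Δ3=1, Δ4=5
row 1: diag=10, rhs=-23; c'=3/10, d'=-23/10
row 2: denom=10−3·3/10=91/10; d'=(2−3·-23/10)/(91/10)=89/91
row 3: denom=6−2·20/91=506/91; d'=(12−2·89/91)/(506/91)=457/253
row 4: denom=4−1·91/506=1933/506; d'=(24−1·457/253)/(1933/506)=11230/1933
back: M4=11230/1933
back: M3=457/253−91/506·11230/1933=1472/1933
back: M2=89/91−20/91·1472/1933=1567/1933
back: M1=-23/10−3/10·1567/1933=-4916/1933
M: M0=0, M1=-4916/1933, M2=1567/1933, M3=1472/1933, M4=11230/1933, M5=0
seg 0: a=-4, c=M0/2=0, d=(M1−M0)/(6·2)=-1229/5799, b=Δ0−h0·(2M0+M1)/6=38827/11598
seg 1: a=1, c=M1/2=-2458/1933, d=(M2−M1)/(6·3)=2161/11598, b=Δ1−h1·(2M1+M2)/6=9331/11598
seg 2: a=-3, c=M2/2=1567/3866, d=(M3−M2)/(6·2)=-95/23196, b=Δ2−h2·(2M2+M3)/6=-10405/5799
seg 3: a=-5, c=M3/2=736/1933, d=(M4−M3)/(6·1)=4879/5799, b=Δ3−h3·(2M3+M4)/6=-1288/5799
seg 4: a=-4, c=M4/2=5615/1933, d=(M5−M4)/(6·1)=-5615/5799, b=Δ4−h4·(2M4+M5)/6=17765/5799
t_q=33/4 → seg 4, τ=1/4; S=-4+17765/5799·τ+5615/1933·τ²+-5615/5799·τ³=-379513/123712

  seg 0: a=-4 b=38827/11598 c=0 d=-1229/5799
  seg 1: a=1 b=9331/11598 c=-2458/1933 d=2161/11598
  seg 2: a=-3 b=-10405/5799 c=1567/3866 d=-95/23196
  seg 3: a=-5 b=-1288/5799 c=736/1933 d=4879/5799
  seg 4: a=-4 b=17765/5799 c=5615/1933 d=-5615/5799
S(33/4) = -379513/123712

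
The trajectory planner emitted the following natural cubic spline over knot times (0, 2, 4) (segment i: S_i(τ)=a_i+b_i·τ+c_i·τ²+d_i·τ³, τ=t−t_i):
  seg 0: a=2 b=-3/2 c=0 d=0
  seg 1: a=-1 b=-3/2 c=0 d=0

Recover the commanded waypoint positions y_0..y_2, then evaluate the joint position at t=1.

y_0=2 y_1=-1 y_2=-4
S(1) = 1/2

y_0 = S_0(0) = a_0 = 2
y_1 = S_1(0) = a_1 = -1
y_2 = S_1(2) = -4
t_q=1 is in segment 0 (τ=1); S_0(τ)=1/2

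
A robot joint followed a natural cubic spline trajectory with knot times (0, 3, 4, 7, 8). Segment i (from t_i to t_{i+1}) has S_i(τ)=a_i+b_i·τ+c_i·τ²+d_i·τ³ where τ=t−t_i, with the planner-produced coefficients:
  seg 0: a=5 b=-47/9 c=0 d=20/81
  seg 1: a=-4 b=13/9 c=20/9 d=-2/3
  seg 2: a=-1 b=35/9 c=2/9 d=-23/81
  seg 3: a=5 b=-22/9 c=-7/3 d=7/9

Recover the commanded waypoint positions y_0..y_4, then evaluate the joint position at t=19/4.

y_0=5 y_1=-4 y_2=-1 y_3=5 y_4=1
S(19/4) = 123/64

y_0 = S_0(0) = a_0 = 5
y_1 = S_1(0) = a_1 = -4
y_2 = S_2(0) = a_2 = -1
y_3 = S_3(0) = a_3 = 5
y_4 = S_3(1) = 1
t_q=19/4 is in segment 2 (τ=3/4); S_2(τ)=123/64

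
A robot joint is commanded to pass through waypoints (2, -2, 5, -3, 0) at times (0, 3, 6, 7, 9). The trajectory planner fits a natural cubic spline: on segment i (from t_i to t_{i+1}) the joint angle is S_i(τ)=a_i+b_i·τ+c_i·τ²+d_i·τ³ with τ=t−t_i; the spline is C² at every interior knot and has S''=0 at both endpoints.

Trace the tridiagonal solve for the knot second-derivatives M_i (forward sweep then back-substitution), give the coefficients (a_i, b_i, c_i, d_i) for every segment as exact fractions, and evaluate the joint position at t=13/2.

  seg 0: a=2 b=-1227/340 c=0 d=2321/9180
  seg 1: a=-2 b=547/170 c=2321/1020 d=-1573/1836
  seg 2: a=5 b=-2129/340 c=-462/85 d=1257/340
  seg 3: a=-3 b=-1027/170 c=1923/340 d=-641/680
S(13/2) = 529/544

Δ: Δ0=-4/3, Δ1=7/3, Δ2=-8, Δ3=3/2
row 1: diag=12, rhs=22; c'=1/4, d'=11/6
row 2: denom=8−3·1/4=29/4; d'=(-62−3·11/6)/(29/4)=-270/29
row 3: denom=6−1·4/29=170/29; d'=(57−1·-270/29)/(170/29)=1923/170
back: M3=1923/170
back: M2=-270/29−4/29·1923/170=-924/85
back: M1=11/6−1/4·-924/85=2321/510
M: M0=0, M1=2321/510, M2=-924/85, M3=1923/170, M4=0
seg 0: a=2, c=M0/2=0, d=(M1−M0)/(6·3)=2321/9180, b=Δ0−h0·(2M0+M1)/6=-1227/340
seg 1: a=-2, c=M1/2=2321/1020, d=(M2−M1)/(6·3)=-1573/1836, b=Δ1−h1·(2M1+M2)/6=547/170
seg 2: a=5, c=M2/2=-462/85, d=(M3−M2)/(6·1)=1257/340, b=Δ2−h2·(2M2+M3)/6=-2129/340
seg 3: a=-3, c=M3/2=1923/340, d=(M4−M3)/(6·2)=-641/680, b=Δ3−h3·(2M3+M4)/6=-1027/170
t_q=13/2 → seg 2, τ=1/2; S=5+-2129/340·τ+-462/85·τ²+1257/340·τ³=529/544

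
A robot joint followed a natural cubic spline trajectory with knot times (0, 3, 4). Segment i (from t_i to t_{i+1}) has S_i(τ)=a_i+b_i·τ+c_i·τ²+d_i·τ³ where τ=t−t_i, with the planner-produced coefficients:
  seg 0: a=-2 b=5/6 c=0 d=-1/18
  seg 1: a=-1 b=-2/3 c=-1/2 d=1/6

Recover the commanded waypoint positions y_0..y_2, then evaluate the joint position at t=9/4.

y_0 = S_0(0) = a_0 = -2
y_1 = S_1(0) = a_1 = -1
y_2 = S_1(1) = -2
t_q=9/4 is in segment 0 (τ=9/4); S_0(τ)=-97/128

y_0=-2 y_1=-1 y_2=-2
S(9/4) = -97/128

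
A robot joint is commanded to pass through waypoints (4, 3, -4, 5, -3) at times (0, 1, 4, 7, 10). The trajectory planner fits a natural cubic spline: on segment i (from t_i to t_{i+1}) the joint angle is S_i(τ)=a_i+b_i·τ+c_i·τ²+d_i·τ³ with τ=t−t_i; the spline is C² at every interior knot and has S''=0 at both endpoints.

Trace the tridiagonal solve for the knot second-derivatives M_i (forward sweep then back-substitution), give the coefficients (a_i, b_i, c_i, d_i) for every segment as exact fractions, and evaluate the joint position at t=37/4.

  seg 0: a=4 b=-61/108 c=0 d=-47/108
  seg 1: a=3 b=-101/54 c=-47/36 d=373/972
  seg 2: a=-4 b=71/108 c=58/27 d=-443/972
  seg 3: a=5 b=67/54 c=-211/108 d=211/972
S(37/4) = 287/768

Δ: Δ0=-1, Δ1=-7/3, Δ2=3, Δ3=-8/3
row 1: diag=8, rhs=-8; c'=3/8, d'=-1
row 2: denom=12−3·3/8=87/8; d'=(32−3·-1)/(87/8)=280/87
row 3: denom=12−3·8/29=324/29; d'=(-34−3·280/87)/(324/29)=-211/54
back: M3=-211/54
back: M2=280/87−8/29·-211/54=116/27
back: M1=-1−3/8·116/27=-47/18
M: M0=0, M1=-47/18, M2=116/27, M3=-211/54, M4=0
seg 0: a=4, c=M0/2=0, d=(M1−M0)/(6·1)=-47/108, b=Δ0−h0·(2M0+M1)/6=-61/108
seg 1: a=3, c=M1/2=-47/36, d=(M2−M1)/(6·3)=373/972, b=Δ1−h1·(2M1+M2)/6=-101/54
seg 2: a=-4, c=M2/2=58/27, d=(M3−M2)/(6·3)=-443/972, b=Δ2−h2·(2M2+M3)/6=71/108
seg 3: a=5, c=M3/2=-211/108, d=(M4−M3)/(6·3)=211/972, b=Δ3−h3·(2M3+M4)/6=67/54
t_q=37/4 → seg 3, τ=9/4; S=5+67/54·τ+-211/108·τ²+211/972·τ³=287/768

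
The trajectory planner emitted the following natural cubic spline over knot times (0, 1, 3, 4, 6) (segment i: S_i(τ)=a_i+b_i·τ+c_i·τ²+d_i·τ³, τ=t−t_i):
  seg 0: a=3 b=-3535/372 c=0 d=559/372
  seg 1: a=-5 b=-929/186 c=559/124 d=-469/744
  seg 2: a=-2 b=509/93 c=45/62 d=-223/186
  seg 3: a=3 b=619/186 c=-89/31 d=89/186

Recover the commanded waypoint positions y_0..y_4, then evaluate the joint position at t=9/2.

y_0 = S_0(0) = a_0 = 3
y_1 = S_1(0) = a_1 = -5
y_2 = S_2(0) = a_2 = -2
y_3 = S_3(0) = a_3 = 3
y_4 = S_3(2) = 2
t_q=9/2 is in segment 3 (τ=1/2); S_3(τ)=1987/496

y_0=3 y_1=-5 y_2=-2 y_3=3 y_4=2
S(9/2) = 1987/496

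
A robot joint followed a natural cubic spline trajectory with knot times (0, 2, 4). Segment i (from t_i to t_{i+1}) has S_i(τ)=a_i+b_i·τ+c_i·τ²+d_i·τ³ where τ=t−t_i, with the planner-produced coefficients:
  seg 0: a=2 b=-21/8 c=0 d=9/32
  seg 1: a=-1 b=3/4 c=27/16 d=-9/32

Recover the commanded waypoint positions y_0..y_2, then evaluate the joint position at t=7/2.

y_0 = S_0(0) = a_0 = 2
y_1 = S_1(0) = a_1 = -1
y_2 = S_1(2) = 5
t_q=7/2 is in segment 1 (τ=3/2); S_1(τ)=761/256

y_0=2 y_1=-1 y_2=5
S(7/2) = 761/256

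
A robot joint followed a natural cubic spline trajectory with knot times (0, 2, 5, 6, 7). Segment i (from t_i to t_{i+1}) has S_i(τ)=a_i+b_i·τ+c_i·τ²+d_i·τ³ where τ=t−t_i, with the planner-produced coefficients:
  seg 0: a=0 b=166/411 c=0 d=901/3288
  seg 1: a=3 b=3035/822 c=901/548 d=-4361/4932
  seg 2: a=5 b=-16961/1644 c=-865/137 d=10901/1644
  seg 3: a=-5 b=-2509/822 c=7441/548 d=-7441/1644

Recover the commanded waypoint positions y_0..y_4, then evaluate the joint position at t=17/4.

y_0 = S_0(0) = a_0 = 0
y_1 = S_1(0) = a_1 = 3
y_2 = S_2(0) = a_2 = 5
y_3 = S_3(0) = a_3 = -5
y_4 = S_3(1) = 1
t_q=17/4 is in segment 1 (τ=9/4); S_1(τ)=335259/35072

y_0=0 y_1=3 y_2=5 y_3=-5 y_4=1
S(17/4) = 335259/35072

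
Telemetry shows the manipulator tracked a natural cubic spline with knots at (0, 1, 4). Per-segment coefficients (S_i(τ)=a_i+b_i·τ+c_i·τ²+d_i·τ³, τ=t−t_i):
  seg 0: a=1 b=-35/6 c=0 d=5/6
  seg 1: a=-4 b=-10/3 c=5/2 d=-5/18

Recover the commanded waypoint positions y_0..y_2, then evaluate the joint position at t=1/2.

y_0 = S_0(0) = a_0 = 1
y_1 = S_1(0) = a_1 = -4
y_2 = S_1(3) = 1
t_q=1/2 is in segment 0 (τ=1/2); S_0(τ)=-29/16

y_0=1 y_1=-4 y_2=1
S(1/2) = -29/16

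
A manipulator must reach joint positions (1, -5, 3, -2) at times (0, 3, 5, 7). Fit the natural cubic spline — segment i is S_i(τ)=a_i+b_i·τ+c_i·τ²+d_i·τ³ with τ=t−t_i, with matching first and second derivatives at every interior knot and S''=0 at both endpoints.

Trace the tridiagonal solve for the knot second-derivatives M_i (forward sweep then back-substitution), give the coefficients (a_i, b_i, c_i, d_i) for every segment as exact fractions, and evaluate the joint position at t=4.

  seg 0: a=1 b=-335/76 c=0 d=61/228
  seg 1: a=-5 b=107/38 c=183/76 d=-69/76
  seg 2: a=3 b=59/38 c=-231/76 d=77/152
S(4) = -13/19

Δ: Δ0=-2, Δ1=4, Δ2=-5/2
row 1: diag=10, rhs=36; c'=1/5, d'=18/5
row 2: denom=8−2·1/5=38/5; d'=(-39−2·18/5)/(38/5)=-231/38
back: M2=-231/38
back: M1=18/5−1/5·-231/38=183/38
M: M0=0, M1=183/38, M2=-231/38, M3=0
seg 0: a=1, c=M0/2=0, d=(M1−M0)/(6·3)=61/228, b=Δ0−h0·(2M0+M1)/6=-335/76
seg 1: a=-5, c=M1/2=183/76, d=(M2−M1)/(6·2)=-69/76, b=Δ1−h1·(2M1+M2)/6=107/38
seg 2: a=3, c=M2/2=-231/76, d=(M3−M2)/(6·2)=77/152, b=Δ2−h2·(2M2+M3)/6=59/38
t_q=4 → seg 1, τ=1; S=-5+107/38·τ+183/76·τ²+-69/76·τ³=-13/19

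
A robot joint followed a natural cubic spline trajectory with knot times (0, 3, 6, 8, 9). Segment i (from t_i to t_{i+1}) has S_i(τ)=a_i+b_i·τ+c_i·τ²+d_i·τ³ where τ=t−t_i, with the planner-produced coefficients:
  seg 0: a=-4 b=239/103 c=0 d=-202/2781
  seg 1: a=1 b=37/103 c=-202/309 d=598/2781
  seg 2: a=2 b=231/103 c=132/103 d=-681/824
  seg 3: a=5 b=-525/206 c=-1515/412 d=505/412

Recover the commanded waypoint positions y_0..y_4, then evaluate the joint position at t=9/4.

y_0=-4 y_1=1 y_2=2 y_3=5 y_4=0
S(9/4) = 1297/3296

y_0 = S_0(0) = a_0 = -4
y_1 = S_1(0) = a_1 = 1
y_2 = S_2(0) = a_2 = 2
y_3 = S_3(0) = a_3 = 5
y_4 = S_3(1) = 0
t_q=9/4 is in segment 0 (τ=9/4); S_0(τ)=1297/3296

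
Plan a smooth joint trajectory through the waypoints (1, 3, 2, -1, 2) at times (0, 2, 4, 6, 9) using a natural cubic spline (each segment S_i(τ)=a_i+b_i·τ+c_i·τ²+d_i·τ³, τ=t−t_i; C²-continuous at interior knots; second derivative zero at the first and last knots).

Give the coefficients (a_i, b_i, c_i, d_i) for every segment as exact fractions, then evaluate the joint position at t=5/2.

  seg 0: a=1 b=92/71 c=0 d=-21/284
  seg 1: a=3 b=29/71 c=-63/142 d=-3/568
  seg 2: a=2 b=-203/142 c=-135/284 d=125/568
  seg 3: a=-1 b=-49/71 c=60/71 d=-20/213
S(5/2) = 14053/4544

Δ: Δ0=1, Δ1=-1/2, Δ2=-3/2, Δ3=1
row 1: diag=8, rhs=-9; c'=1/4, d'=-9/8
row 2: denom=8−2·1/4=15/2; d'=(-6−2·-9/8)/(15/2)=-1/2
row 3: denom=10−2·4/15=142/15; d'=(15−2·-1/2)/(142/15)=120/71
back: M3=120/71
back: M2=-1/2−4/15·120/71=-135/142
back: M1=-9/8−1/4·-135/142=-63/71
M: M0=0, M1=-63/71, M2=-135/142, M3=120/71, M4=0
seg 0: a=1, c=M0/2=0, d=(M1−M0)/(6·2)=-21/284, b=Δ0−h0·(2M0+M1)/6=92/71
seg 1: a=3, c=M1/2=-63/142, d=(M2−M1)/(6·2)=-3/568, b=Δ1−h1·(2M1+M2)/6=29/71
seg 2: a=2, c=M2/2=-135/284, d=(M3−M2)/(6·2)=125/568, b=Δ2−h2·(2M2+M3)/6=-203/142
seg 3: a=-1, c=M3/2=60/71, d=(M4−M3)/(6·3)=-20/213, b=Δ3−h3·(2M3+M4)/6=-49/71
t_q=5/2 → seg 1, τ=1/2; S=3+29/71·τ+-63/142·τ²+-3/568·τ³=14053/4544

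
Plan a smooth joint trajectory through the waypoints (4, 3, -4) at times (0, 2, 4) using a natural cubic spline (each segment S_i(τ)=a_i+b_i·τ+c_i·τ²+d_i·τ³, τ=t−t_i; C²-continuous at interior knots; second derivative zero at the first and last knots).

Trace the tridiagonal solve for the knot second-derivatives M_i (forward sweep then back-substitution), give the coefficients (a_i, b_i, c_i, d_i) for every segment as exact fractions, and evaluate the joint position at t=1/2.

Δ: Δ0=-1/2, Δ1=-7/2
row 1: diag=8, rhs=-18; c'=1/4, d'=-9/4
back: M1=-9/4
M: M0=0, M1=-9/4, M2=0
seg 0: a=4, c=M0/2=0, d=(M1−M0)/(6·2)=-3/16, b=Δ0−h0·(2M0+M1)/6=1/4
seg 1: a=3, c=M1/2=-9/8, d=(M2−M1)/(6·2)=3/16, b=Δ1−h1·(2M1+M2)/6=-2
t_q=1/2 → seg 0, τ=1/2; S=4+1/4·τ+0·τ²+-3/16·τ³=525/128

  seg 0: a=4 b=1/4 c=0 d=-3/16
  seg 1: a=3 b=-2 c=-9/8 d=3/16
S(1/2) = 525/128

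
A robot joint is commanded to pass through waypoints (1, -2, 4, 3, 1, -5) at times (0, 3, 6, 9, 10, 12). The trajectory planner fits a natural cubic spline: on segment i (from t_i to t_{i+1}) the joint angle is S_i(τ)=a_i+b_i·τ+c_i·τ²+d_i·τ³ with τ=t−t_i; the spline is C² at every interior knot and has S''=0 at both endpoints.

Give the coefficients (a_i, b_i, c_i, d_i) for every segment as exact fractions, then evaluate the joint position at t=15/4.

Δ: Δ0=-1, Δ1=2, Δ2=-1/3, Δ3=-2, Δ4=-3
row 1: diag=12, rhs=18; c'=1/4, d'=3/2
row 2: denom=12−3·1/4=45/4; d'=(-14−3·3/2)/(45/4)=-74/45
row 3: denom=8−3·4/15=36/5; d'=(-10−3·-74/45)/(36/5)=-19/27
row 4: denom=6−1·5/36=211/36; d'=(-6−1·-19/27)/(211/36)=-572/633
back: M4=-572/633
back: M3=-19/27−5/36·-572/633=-122/211
back: M2=-74/45−4/15·-122/211=-2830/1899
back: M1=3/2−1/4·-2830/1899=3556/1899
M: M0=0, M1=3556/1899, M2=-2830/1899, M3=-122/211, M4=-572/633, M5=0
seg 0: a=1, c=M0/2=0, d=(M1−M0)/(6·3)=1778/17091, b=Δ0−h0·(2M0+M1)/6=-3677/1899
seg 1: a=-2, c=M1/2=1778/1899, d=(M2−M1)/(6·3)=-3193/17091, b=Δ1−h1·(2M1+M2)/6=1657/1899
seg 2: a=4, c=M2/2=-1415/1899, d=(M3−M2)/(6·3)=866/17091, b=Δ2−h2·(2M2+M3)/6=2746/1899
seg 3: a=3, c=M3/2=-61/211, d=(M4−M3)/(6·1)=-103/1899, b=Δ3−h3·(2M3+M4)/6=-3146/1899
seg 4: a=1, c=M4/2=-286/633, d=(M5−M4)/(6·2)=143/1899, b=Δ4−h4·(2M4+M5)/6=-4553/1899
t_q=15/4 → seg 1, τ=3/4; S=-2+1657/1899·τ+1778/1899·τ²+-3193/17091·τ³=-12123/13504

  seg 0: a=1 b=-3677/1899 c=0 d=1778/17091
  seg 1: a=-2 b=1657/1899 c=1778/1899 d=-3193/17091
  seg 2: a=4 b=2746/1899 c=-1415/1899 d=866/17091
  seg 3: a=3 b=-3146/1899 c=-61/211 d=-103/1899
  seg 4: a=1 b=-4553/1899 c=-286/633 d=143/1899
S(15/4) = -12123/13504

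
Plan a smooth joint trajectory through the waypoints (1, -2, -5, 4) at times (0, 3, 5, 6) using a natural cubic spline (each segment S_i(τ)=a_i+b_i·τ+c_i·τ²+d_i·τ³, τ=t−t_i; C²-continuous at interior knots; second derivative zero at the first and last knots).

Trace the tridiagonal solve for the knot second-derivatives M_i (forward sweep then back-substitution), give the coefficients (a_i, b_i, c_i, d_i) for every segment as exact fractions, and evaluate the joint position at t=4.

  seg 0: a=1 b=2/7 c=0 d=-1/7
  seg 1: a=-2 b=-25/7 c=-9/7 d=65/56
  seg 2: a=-5 b=73/14 c=159/28 d=-53/28
S(4) = -319/56

Δ: Δ0=-1, Δ1=-3/2, Δ2=9
row 1: diag=10, rhs=-3; c'=1/5, d'=-3/10
row 2: denom=6−2·1/5=28/5; d'=(63−2·-3/10)/(28/5)=159/14
back: M2=159/14
back: M1=-3/10−1/5·159/14=-18/7
M: M0=0, M1=-18/7, M2=159/14, M3=0
seg 0: a=1, c=M0/2=0, d=(M1−M0)/(6·3)=-1/7, b=Δ0−h0·(2M0+M1)/6=2/7
seg 1: a=-2, c=M1/2=-9/7, d=(M2−M1)/(6·2)=65/56, b=Δ1−h1·(2M1+M2)/6=-25/7
seg 2: a=-5, c=M2/2=159/28, d=(M3−M2)/(6·1)=-53/28, b=Δ2−h2·(2M2+M3)/6=73/14
t_q=4 → seg 1, τ=1; S=-2+-25/7·τ+-9/7·τ²+65/56·τ³=-319/56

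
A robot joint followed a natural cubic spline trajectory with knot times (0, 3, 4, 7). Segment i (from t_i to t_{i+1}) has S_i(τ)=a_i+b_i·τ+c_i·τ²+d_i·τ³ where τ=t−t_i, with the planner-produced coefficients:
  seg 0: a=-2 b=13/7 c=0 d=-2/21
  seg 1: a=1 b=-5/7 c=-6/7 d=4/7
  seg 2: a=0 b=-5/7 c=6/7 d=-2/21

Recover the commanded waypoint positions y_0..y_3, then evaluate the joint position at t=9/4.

y_0 = S_0(0) = a_0 = -2
y_1 = S_1(0) = a_1 = 1
y_2 = S_2(0) = a_2 = 0
y_3 = S_2(3) = 3
t_q=9/4 is in segment 0 (τ=9/4); S_0(τ)=35/32

y_0=-2 y_1=1 y_2=0 y_3=3
S(9/4) = 35/32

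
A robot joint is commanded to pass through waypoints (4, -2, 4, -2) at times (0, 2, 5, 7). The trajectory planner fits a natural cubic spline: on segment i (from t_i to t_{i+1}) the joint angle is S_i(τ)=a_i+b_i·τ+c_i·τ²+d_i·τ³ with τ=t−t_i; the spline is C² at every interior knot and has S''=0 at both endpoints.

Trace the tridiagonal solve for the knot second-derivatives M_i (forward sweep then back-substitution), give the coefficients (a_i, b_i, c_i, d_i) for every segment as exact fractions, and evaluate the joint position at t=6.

Δ: Δ0=-3, Δ1=2, Δ2=-3
row 1: diag=10, rhs=30; c'=3/10, d'=3
row 2: denom=10−3·3/10=91/10; d'=(-30−3·3)/(91/10)=-30/7
back: M2=-30/7
back: M1=3−3/10·-30/7=30/7
M: M0=0, M1=30/7, M2=-30/7, M3=0
seg 0: a=4, c=M0/2=0, d=(M1−M0)/(6·2)=5/14, b=Δ0−h0·(2M0+M1)/6=-31/7
seg 1: a=-2, c=M1/2=15/7, d=(M2−M1)/(6·3)=-10/21, b=Δ1−h1·(2M1+M2)/6=-1/7
seg 2: a=4, c=M2/2=-15/7, d=(M3−M2)/(6·2)=5/14, b=Δ2−h2·(2M2+M3)/6=-1/7
t_q=6 → seg 2, τ=1; S=4+-1/7·τ+-15/7·τ²+5/14·τ³=29/14

  seg 0: a=4 b=-31/7 c=0 d=5/14
  seg 1: a=-2 b=-1/7 c=15/7 d=-10/21
  seg 2: a=4 b=-1/7 c=-15/7 d=5/14
S(6) = 29/14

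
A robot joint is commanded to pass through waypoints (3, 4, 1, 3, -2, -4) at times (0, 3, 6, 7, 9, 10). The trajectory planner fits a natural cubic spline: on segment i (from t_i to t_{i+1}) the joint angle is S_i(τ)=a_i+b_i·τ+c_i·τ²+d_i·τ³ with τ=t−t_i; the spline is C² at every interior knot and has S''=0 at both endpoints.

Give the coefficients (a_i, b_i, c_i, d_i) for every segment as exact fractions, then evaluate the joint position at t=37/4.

Δ: Δ0=1/3, Δ1=-1, Δ2=2, Δ3=-5/2, Δ4=-2
row 1: diag=12, rhs=-8; c'=1/4, d'=-2/3
row 2: denom=8−3·1/4=29/4; d'=(18−3·-2/3)/(29/4)=80/29
row 3: denom=6−1·4/29=170/29; d'=(-27−1·80/29)/(170/29)=-863/170
row 4: denom=6−2·29/85=452/85; d'=(3−2·-863/170)/(452/85)=559/226
back: M4=559/226
back: M3=-863/170−29/85·559/226=-669/113
back: M2=80/29−4/29·-669/113=404/113
back: M1=-2/3−1/4·404/113=-529/339
M: M0=0, M1=-529/339, M2=404/113, M3=-669/113, M4=559/226, M5=0
seg 0: a=3, c=M0/2=0, d=(M1−M0)/(6·3)=-529/6102, b=Δ0−h0·(2M0+M1)/6=755/678
seg 1: a=4, c=M1/2=-529/678, d=(M2−M1)/(6·3)=1741/6102, b=Δ1−h1·(2M1+M2)/6=-416/339
seg 2: a=1, c=M2/2=202/113, d=(M3−M2)/(6·1)=-1073/678, b=Δ2−h2·(2M2+M3)/6=1217/678
seg 3: a=3, c=M3/2=-669/226, d=(M4−M3)/(6·2)=1897/2712, b=Δ3−h3·(2M3+M4)/6=211/339
seg 4: a=-2, c=M4/2=559/452, d=(M5−M4)/(6·1)=-559/1356, b=Δ4−h4·(2M4+M5)/6=-1915/678
t_q=37/4 → seg 4, τ=1/4; S=-2+-1915/678·τ+559/452·τ²+-559/1356·τ³=-76233/28928

  seg 0: a=3 b=755/678 c=0 d=-529/6102
  seg 1: a=4 b=-416/339 c=-529/678 d=1741/6102
  seg 2: a=1 b=1217/678 c=202/113 d=-1073/678
  seg 3: a=3 b=211/339 c=-669/226 d=1897/2712
  seg 4: a=-2 b=-1915/678 c=559/452 d=-559/1356
S(37/4) = -76233/28928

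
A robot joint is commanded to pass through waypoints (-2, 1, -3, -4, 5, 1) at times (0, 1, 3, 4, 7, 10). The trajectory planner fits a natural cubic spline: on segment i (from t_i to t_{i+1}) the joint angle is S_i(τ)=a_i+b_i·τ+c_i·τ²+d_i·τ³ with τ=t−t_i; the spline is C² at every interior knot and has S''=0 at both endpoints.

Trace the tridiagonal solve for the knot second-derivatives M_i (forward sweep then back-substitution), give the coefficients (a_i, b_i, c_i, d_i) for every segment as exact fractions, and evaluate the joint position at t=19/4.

Δ: Δ0=3, Δ1=-2, Δ2=-1, Δ3=3, Δ4=-4/3
row 1: diag=6, rhs=-30; c'=1/3, d'=-5
row 2: denom=6−2·1/3=16/3; d'=(6−2·-5)/(16/3)=3
row 3: denom=8−1·3/16=125/16; d'=(24−1·3)/(125/16)=336/125
row 4: denom=12−3·48/125=1356/125; d'=(-26−3·336/125)/(1356/125)=-2129/678
back: M4=-2129/678
back: M3=336/125−48/125·-2129/678=440/113
back: M2=3−3/16·440/113=513/226
back: M1=-5−1/3·513/226=-1301/226
M: M0=0, M1=-1301/226, M2=513/226, M3=440/113, M4=-2129/678, M5=0
seg 0: a=-2, c=M0/2=0, d=(M1−M0)/(6·1)=-1301/1356, b=Δ0−h0·(2M0+M1)/6=5369/1356
seg 1: a=1, c=M1/2=-1301/452, d=(M2−M1)/(6·2)=907/1356, b=Δ1−h1·(2M1+M2)/6=733/678
seg 2: a=-3, c=M2/2=513/452, d=(M3−M2)/(6·1)=367/1356, b=Δ2−h2·(2M2+M3)/6=-1631/678
seg 3: a=-4, c=M3/2=220/113, d=(M4−M3)/(6·3)=-4769/12204, b=Δ3−h3·(2M3+M4)/6=917/1356
seg 4: a=5, c=M4/2=-2129/1356, d=(M5−M4)/(6·3)=2129/12204, b=Δ4−h4·(2M4+M5)/6=1225/678
t_q=19/4 → seg 3, τ=3/4; S=-4+917/1356·τ+220/113·τ²+-4769/12204·τ³=-74129/28928

  seg 0: a=-2 b=5369/1356 c=0 d=-1301/1356
  seg 1: a=1 b=733/678 c=-1301/452 d=907/1356
  seg 2: a=-3 b=-1631/678 c=513/452 d=367/1356
  seg 3: a=-4 b=917/1356 c=220/113 d=-4769/12204
  seg 4: a=5 b=1225/678 c=-2129/1356 d=2129/12204
S(19/4) = -74129/28928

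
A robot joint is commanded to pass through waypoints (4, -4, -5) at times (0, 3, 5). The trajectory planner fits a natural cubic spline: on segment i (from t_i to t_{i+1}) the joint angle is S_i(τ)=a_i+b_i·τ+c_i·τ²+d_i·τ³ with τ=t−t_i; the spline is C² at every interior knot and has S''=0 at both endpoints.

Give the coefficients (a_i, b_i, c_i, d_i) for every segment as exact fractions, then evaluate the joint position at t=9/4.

Δ: Δ0=-8/3, Δ1=-1/2
row 1: diag=10, rhs=13; c'=1/5, d'=13/10
back: M1=13/10
M: M0=0, M1=13/10, M2=0
seg 0: a=4, c=M0/2=0, d=(M1−M0)/(6·3)=13/180, b=Δ0−h0·(2M0+M1)/6=-199/60
seg 1: a=-4, c=M1/2=13/20, d=(M2−M1)/(6·2)=-13/120, b=Δ1−h1·(2M1+M2)/6=-41/30
t_q=9/4 → seg 0, τ=9/4; S=4+-199/60·τ+0·τ²+13/180·τ³=-3379/1280

  seg 0: a=4 b=-199/60 c=0 d=13/180
  seg 1: a=-4 b=-41/30 c=13/20 d=-13/120
S(9/4) = -3379/1280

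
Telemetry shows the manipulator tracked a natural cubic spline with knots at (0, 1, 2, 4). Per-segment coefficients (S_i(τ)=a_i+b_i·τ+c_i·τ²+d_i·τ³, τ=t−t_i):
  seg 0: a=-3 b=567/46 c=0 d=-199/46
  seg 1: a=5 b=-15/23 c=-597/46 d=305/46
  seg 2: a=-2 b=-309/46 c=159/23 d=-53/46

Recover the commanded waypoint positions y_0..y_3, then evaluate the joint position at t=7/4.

y_0=-3 y_1=5 y_2=-2 y_3=3
S(7/4) = 1/128

y_0 = S_0(0) = a_0 = -3
y_1 = S_1(0) = a_1 = 5
y_2 = S_2(0) = a_2 = -2
y_3 = S_2(2) = 3
t_q=7/4 is in segment 1 (τ=3/4); S_1(τ)=1/128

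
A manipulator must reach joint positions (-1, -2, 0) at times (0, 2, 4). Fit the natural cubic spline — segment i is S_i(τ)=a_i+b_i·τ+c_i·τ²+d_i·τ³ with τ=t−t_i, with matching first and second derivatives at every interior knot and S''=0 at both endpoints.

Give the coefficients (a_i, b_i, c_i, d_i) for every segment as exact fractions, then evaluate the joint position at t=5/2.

Δ: Δ0=-1/2, Δ1=1
row 1: diag=8, rhs=9; c'=1/4, d'=9/8
back: M1=9/8
M: M0=0, M1=9/8, M2=0
seg 0: a=-1, c=M0/2=0, d=(M1−M0)/(6·2)=3/32, b=Δ0−h0·(2M0+M1)/6=-7/8
seg 1: a=-2, c=M1/2=9/16, d=(M2−M1)/(6·2)=-3/32, b=Δ1−h1·(2M1+M2)/6=1/4
t_q=5/2 → seg 1, τ=1/2; S=-2+1/4·τ+9/16·τ²+-3/32·τ³=-447/256

  seg 0: a=-1 b=-7/8 c=0 d=3/32
  seg 1: a=-2 b=1/4 c=9/16 d=-3/32
S(5/2) = -447/256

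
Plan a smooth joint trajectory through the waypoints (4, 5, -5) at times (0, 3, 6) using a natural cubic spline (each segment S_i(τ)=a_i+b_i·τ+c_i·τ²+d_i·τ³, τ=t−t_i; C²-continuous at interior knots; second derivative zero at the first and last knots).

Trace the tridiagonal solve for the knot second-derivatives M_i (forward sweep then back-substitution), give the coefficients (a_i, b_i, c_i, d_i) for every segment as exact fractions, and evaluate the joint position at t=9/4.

  seg 0: a=4 b=5/4 c=0 d=-11/108
  seg 1: a=5 b=-3/2 c=-11/12 d=11/108
S(9/4) = 1447/256

Δ: Δ0=1/3, Δ1=-10/3
row 1: diag=12, rhs=-22; c'=1/4, d'=-11/6
back: M1=-11/6
M: M0=0, M1=-11/6, M2=0
seg 0: a=4, c=M0/2=0, d=(M1−M0)/(6·3)=-11/108, b=Δ0−h0·(2M0+M1)/6=5/4
seg 1: a=5, c=M1/2=-11/12, d=(M2−M1)/(6·3)=11/108, b=Δ1−h1·(2M1+M2)/6=-3/2
t_q=9/4 → seg 0, τ=9/4; S=4+5/4·τ+0·τ²+-11/108·τ³=1447/256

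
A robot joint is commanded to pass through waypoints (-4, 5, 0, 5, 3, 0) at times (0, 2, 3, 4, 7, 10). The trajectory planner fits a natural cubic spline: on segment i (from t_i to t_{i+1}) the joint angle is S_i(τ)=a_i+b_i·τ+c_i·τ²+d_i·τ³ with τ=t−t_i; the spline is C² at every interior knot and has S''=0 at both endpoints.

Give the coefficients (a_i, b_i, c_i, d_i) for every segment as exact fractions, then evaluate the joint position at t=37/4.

Δ: Δ0=9/2, Δ1=-5, Δ2=5, Δ3=-2/3, Δ4=-1
row 1: diag=6, rhs=-57; c'=1/6, d'=-19/2
row 2: denom=4−1·1/6=23/6; d'=(60−1·-19/2)/(23/6)=417/23
row 3: denom=8−1·6/23=178/23; d'=(-34−1·417/23)/(178/23)=-1199/178
row 4: denom=12−3·69/178=1929/178; d'=(-2−3·-1199/178)/(1929/178)=3241/1929
back: M4=3241/1929
back: M3=-1199/178−69/178·3241/1929=-4750/643
back: M2=417/23−6/23·-4750/643=12897/643
back: M1=-19/2−1/6·12897/643=-8258/643
M: M0=0, M1=-8258/643, M2=12897/643, M3=-4750/643, M4=3241/1929, M5=0
seg 0: a=-4, c=M0/2=0, d=(M1−M0)/(6·2)=-4129/3858, b=Δ0−h0·(2M0+M1)/6=33877/3858
seg 1: a=5, c=M1/2=-4129/643, d=(M2−M1)/(6·1)=21155/3858, b=Δ1−h1·(2M1+M2)/6=-15671/3858
seg 2: a=0, c=M2/2=12897/1286, d=(M3−M2)/(6·1)=-17647/3858, b=Δ2−h2·(2M2+M3)/6=-877/1929
seg 3: a=5, c=M3/2=-2375/643, d=(M4−M3)/(6·3)=17491/34722, b=Δ3−h3·(2M3+M4)/6=22687/3858
seg 4: a=3, c=M4/2=3241/3858, d=(M5−M4)/(6·3)=-3241/34722, b=Δ4−h4·(2M4+M5)/6=-5170/1929
t_q=37/4 → seg 4, τ=9/4; S=3+-5170/1929·τ+3241/3858·τ²+-3241/34722·τ³=13113/82304

  seg 0: a=-4 b=33877/3858 c=0 d=-4129/3858
  seg 1: a=5 b=-15671/3858 c=-4129/643 d=21155/3858
  seg 2: a=0 b=-877/1929 c=12897/1286 d=-17647/3858
  seg 3: a=5 b=22687/3858 c=-2375/643 d=17491/34722
  seg 4: a=3 b=-5170/1929 c=3241/3858 d=-3241/34722
S(37/4) = 13113/82304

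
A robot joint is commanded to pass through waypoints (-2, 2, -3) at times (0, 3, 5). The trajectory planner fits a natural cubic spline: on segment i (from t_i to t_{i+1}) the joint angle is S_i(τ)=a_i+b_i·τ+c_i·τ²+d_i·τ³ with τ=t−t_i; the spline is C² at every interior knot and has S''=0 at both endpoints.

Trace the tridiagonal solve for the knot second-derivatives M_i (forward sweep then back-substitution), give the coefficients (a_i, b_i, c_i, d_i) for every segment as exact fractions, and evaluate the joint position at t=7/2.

  seg 0: a=-2 b=149/60 c=0 d=-23/180
  seg 1: a=2 b=-29/30 c=-23/20 d=23/120
S(7/2) = 401/320

Δ: Δ0=4/3, Δ1=-5/2
row 1: diag=10, rhs=-23; c'=1/5, d'=-23/10
back: M1=-23/10
M: M0=0, M1=-23/10, M2=0
seg 0: a=-2, c=M0/2=0, d=(M1−M0)/(6·3)=-23/180, b=Δ0−h0·(2M0+M1)/6=149/60
seg 1: a=2, c=M1/2=-23/20, d=(M2−M1)/(6·2)=23/120, b=Δ1−h1·(2M1+M2)/6=-29/30
t_q=7/2 → seg 1, τ=1/2; S=2+-29/30·τ+-23/20·τ²+23/120·τ³=401/320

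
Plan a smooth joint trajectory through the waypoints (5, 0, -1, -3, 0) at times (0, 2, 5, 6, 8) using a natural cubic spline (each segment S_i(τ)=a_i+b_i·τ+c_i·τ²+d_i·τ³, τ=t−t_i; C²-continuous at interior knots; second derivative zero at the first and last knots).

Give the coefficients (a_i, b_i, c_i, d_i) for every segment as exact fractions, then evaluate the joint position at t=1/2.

Δ: Δ0=-5/2, Δ1=-1/3, Δ2=-2, Δ3=3/2
row 1: diag=10, rhs=13; c'=3/10, d'=13/10
row 2: denom=8−3·3/10=71/10; d'=(-10−3·13/10)/(71/10)=-139/71
row 3: denom=6−1·10/71=416/71; d'=(21−1·-139/71)/(416/71)=815/208
back: M3=815/208
back: M2=-139/71−10/71·815/208=-261/104
back: M1=13/10−3/10·-261/104=427/208
M: M0=0, M1=427/208, M2=-261/104, M3=815/208, M4=0
seg 0: a=5, c=M0/2=0, d=(M1−M0)/(6·2)=427/2496, b=Δ0−h0·(2M0+M1)/6=-1987/624
seg 1: a=0, c=M1/2=427/416, d=(M2−M1)/(6·3)=-73/288, b=Δ1−h1·(2M1+M2)/6=-353/312
seg 2: a=-1, c=M2/2=-261/208, d=(M3−M2)/(6·1)=1337/1248, b=Δ2−h2·(2M2+M3)/6=-2267/1248
seg 3: a=-3, c=M3/2=815/416, d=(M4−M3)/(6·2)=-815/2496, b=Δ3−h3·(2M3+M4)/6=-347/312
t_q=1/2 → seg 0, τ=1/2; S=5+-1987/624·τ+0·τ²+427/2496·τ³=22825/6656

  seg 0: a=5 b=-1987/624 c=0 d=427/2496
  seg 1: a=0 b=-353/312 c=427/416 d=-73/288
  seg 2: a=-1 b=-2267/1248 c=-261/208 d=1337/1248
  seg 3: a=-3 b=-347/312 c=815/416 d=-815/2496
S(1/2) = 22825/6656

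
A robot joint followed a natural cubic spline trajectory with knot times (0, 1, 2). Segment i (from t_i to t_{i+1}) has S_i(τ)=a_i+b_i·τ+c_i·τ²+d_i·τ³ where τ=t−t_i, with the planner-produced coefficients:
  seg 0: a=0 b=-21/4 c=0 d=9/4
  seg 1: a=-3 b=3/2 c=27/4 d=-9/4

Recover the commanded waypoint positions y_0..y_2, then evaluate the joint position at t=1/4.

y_0 = S_0(0) = a_0 = 0
y_1 = S_1(0) = a_1 = -3
y_2 = S_1(1) = 3
t_q=1/4 is in segment 0 (τ=1/4); S_0(τ)=-327/256

y_0=0 y_1=-3 y_2=3
S(1/4) = -327/256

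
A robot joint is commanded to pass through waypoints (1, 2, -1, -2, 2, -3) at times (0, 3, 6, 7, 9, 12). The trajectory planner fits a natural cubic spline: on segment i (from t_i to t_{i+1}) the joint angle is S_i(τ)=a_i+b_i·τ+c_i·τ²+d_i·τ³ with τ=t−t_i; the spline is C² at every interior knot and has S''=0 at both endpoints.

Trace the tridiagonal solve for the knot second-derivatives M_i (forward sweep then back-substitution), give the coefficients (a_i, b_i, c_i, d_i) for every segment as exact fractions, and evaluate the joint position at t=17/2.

Δ: Δ0=1/3, Δ1=-1, Δ2=-1, Δ3=2, Δ4=-5/3
row 1: diag=12, rhs=-8; c'=1/4, d'=-2/3
row 2: denom=8−3·1/4=29/4; d'=(0−3·-2/3)/(29/4)=8/29
row 3: denom=6−1·4/29=170/29; d'=(18−1·8/29)/(170/29)=257/85
row 4: denom=10−2·29/85=792/85; d'=(-22−2·257/85)/(792/85)=-298/99
back: M4=-298/99
back: M3=257/85−29/85·-298/99=401/99
back: M2=8/29−4/29·401/99=-28/99
back: M1=-2/3−1/4·-28/99=-59/99
M: M0=0, M1=-59/99, M2=-28/99, M3=401/99, M4=-298/99, M5=0
seg 0: a=1, c=M0/2=0, d=(M1−M0)/(6·3)=-59/1782, b=Δ0−h0·(2M0+M1)/6=125/198
seg 1: a=2, c=M1/2=-59/198, d=(M2−M1)/(6·3)=31/1782, b=Δ1−h1·(2M1+M2)/6=-26/99
seg 2: a=-1, c=M2/2=-14/99, d=(M3−M2)/(6·1)=13/18, b=Δ2−h2·(2M2+M3)/6=-313/198
seg 3: a=-2, c=M3/2=401/198, d=(M4−M3)/(6·2)=-233/396, b=Δ3−h3·(2M3+M4)/6=10/33
seg 4: a=2, c=M4/2=-149/99, d=(M5−M4)/(6·3)=149/891, b=Δ4−h4·(2M4+M5)/6=133/99
t_q=17/2 → seg 3, τ=3/2; S=-2+10/33·τ+401/198·τ²+-233/396·τ³=361/352

  seg 0: a=1 b=125/198 c=0 d=-59/1782
  seg 1: a=2 b=-26/99 c=-59/198 d=31/1782
  seg 2: a=-1 b=-313/198 c=-14/99 d=13/18
  seg 3: a=-2 b=10/33 c=401/198 d=-233/396
  seg 4: a=2 b=133/99 c=-149/99 d=149/891
S(17/2) = 361/352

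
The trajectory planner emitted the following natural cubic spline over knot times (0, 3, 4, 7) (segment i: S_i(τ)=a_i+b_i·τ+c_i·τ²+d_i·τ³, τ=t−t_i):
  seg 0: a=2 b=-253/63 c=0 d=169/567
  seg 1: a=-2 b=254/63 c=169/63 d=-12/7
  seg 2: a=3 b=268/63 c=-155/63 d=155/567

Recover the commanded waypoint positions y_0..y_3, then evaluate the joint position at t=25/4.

y_0 = S_0(0) = a_0 = 2
y_1 = S_1(0) = a_1 = -2
y_2 = S_2(0) = a_2 = 3
y_3 = S_2(3) = 1
t_q=25/4 is in segment 2 (τ=9/4); S_2(τ)=1447/448

y_0=2 y_1=-2 y_2=3 y_3=1
S(25/4) = 1447/448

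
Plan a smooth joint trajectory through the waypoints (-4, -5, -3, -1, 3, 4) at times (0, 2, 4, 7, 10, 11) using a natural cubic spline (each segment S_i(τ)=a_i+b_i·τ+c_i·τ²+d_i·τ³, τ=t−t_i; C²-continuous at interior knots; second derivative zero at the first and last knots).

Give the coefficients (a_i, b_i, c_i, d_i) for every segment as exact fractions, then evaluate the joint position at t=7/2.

Δ: Δ0=-1/2, Δ1=1, Δ2=2/3, Δ3=4/3, Δ4=1
row 1: diag=8, rhs=9; c'=1/4, d'=9/8
row 2: denom=10−2·1/4=19/2; d'=(-2−2·9/8)/(19/2)=-17/38
row 3: denom=12−3·6/19=210/19; d'=(4−3·-17/38)/(210/19)=29/60
row 4: denom=8−3·19/70=503/70; d'=(-2−3·29/60)/(503/70)=-483/1006
back: M4=-483/1006
back: M3=29/60−19/70·-483/1006=926/1509
back: M2=-17/38−6/19·926/1509=-645/1006
back: M1=9/8−1/4·-645/1006=1293/1006
M: M0=0, M1=1293/1006, M2=-645/1006, M3=926/1509, M4=-483/1006, M5=0
seg 0: a=-4, c=M0/2=0, d=(M1−M0)/(6·2)=431/4024, b=Δ0−h0·(2M0+M1)/6=-467/503
seg 1: a=-5, c=M1/2=1293/2012, d=(M2−M1)/(6·2)=-323/2012, b=Δ1−h1·(2M1+M2)/6=359/1006
seg 2: a=-3, c=M2/2=-645/2012, d=(M3−M2)/(6·3)=3787/54324, b=Δ2−h2·(2M2+M3)/6=1007/1006
seg 3: a=-1, c=M3/2=463/1509, d=(M4−M3)/(6·3)=-3301/54324, b=Δ3−h3·(2M3+M4)/6=1931/2012
seg 4: a=3, c=M4/2=-483/2012, d=(M5−M4)/(6·1)=161/2012, b=Δ4−h4·(2M4+M5)/6=1167/1006
t_q=7/2 → seg 1, τ=3/2; S=-5+359/1006·τ+1293/2012·τ²+-323/2012·τ³=-57311/16096

  seg 0: a=-4 b=-467/503 c=0 d=431/4024
  seg 1: a=-5 b=359/1006 c=1293/2012 d=-323/2012
  seg 2: a=-3 b=1007/1006 c=-645/2012 d=3787/54324
  seg 3: a=-1 b=1931/2012 c=463/1509 d=-3301/54324
  seg 4: a=3 b=1167/1006 c=-483/2012 d=161/2012
S(7/2) = -57311/16096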